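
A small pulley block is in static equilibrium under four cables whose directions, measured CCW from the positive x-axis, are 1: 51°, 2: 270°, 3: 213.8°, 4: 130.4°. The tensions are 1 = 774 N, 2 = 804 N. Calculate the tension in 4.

T_4 ≈ 442 N

Resolve: ΣF_x = 774 cos 51° + 804 cos 270° + T_3 cos 213.8° + T_4 cos 130.4° = 0.
        ΣF_y = 774 sin 51° + 804 sin 270° + T_3 sin 213.8° + T_4 sin 130.4° = 0.
The known terms sum to (487.1, -202.5) N, so -0.8310 T_3 − 0.6481 T_4 = -487.1 and -0.5563 T_3 + 0.7615 T_4 = 202.5.
Solving simultaneously: T_3 = 241.3 N, T_4 = 442.2 N.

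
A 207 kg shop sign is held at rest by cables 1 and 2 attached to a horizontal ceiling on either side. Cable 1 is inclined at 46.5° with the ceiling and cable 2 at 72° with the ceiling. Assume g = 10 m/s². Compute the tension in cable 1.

T_1 ≈ 728 N

Weight W = 207 × 10 = 2070 N acts straight down.
Horizontal: T_1 cos 46.5° = T_2 cos 72°  →  T_2 = 2.228 T_1.
Vertical: T_1 sin 46.5° + T_2 sin 72° = 2070.
Substituting the horizontal relation into the vertical equation gives 2.844 T_1 = 2070, so T_1 = 727.9 N.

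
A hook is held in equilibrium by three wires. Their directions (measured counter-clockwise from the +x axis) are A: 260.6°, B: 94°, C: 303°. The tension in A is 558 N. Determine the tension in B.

T_B ≈ 776 N

Resolve: ΣF_x = 558 cos 260.6° + T_B cos 94° + T_C cos 303° = 0.
        ΣF_y = 558 sin 260.6° + T_B sin 94° + T_C sin 303° = 0.
The known terms sum to (-91.14, -550.5) N, so -0.0698 T_B + 0.5446 T_C = 91.14 and 0.9976 T_B − 0.8387 T_C = 550.5.
Solving simultaneously: T_B = 776.1 N, T_C = 266.7 N.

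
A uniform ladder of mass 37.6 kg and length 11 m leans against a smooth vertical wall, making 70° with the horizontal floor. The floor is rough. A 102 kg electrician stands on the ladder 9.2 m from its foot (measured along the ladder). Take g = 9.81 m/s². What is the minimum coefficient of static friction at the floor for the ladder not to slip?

ΣF_y = 0: N_floor = 37.6×9.81 + 102×9.81 = 1369.5 N.
Torques about the foot: N_wall · 11 sin 70° = 37.6×9.81×5.5 cos 70° + 102×9.81×9.2 cos 70° → N_wall = 371.73 N.
ΣF_x = 0: f_floor = N_wall = 371.73 N.
μ_min = f_floor / N_floor = 371.73 / 1369.5 = 0.2714.

μ_min ≈ 0.271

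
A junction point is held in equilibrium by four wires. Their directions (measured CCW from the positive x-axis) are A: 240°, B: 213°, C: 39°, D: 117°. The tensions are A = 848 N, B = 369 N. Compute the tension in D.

Resolve: ΣF_x = 848 cos 240° + 369 cos 213° + T_C cos 39° + T_D cos 117° = 0.
        ΣF_y = 848 sin 240° + 369 sin 213° + T_C sin 39° + T_D sin 117° = 0.
The known terms sum to (-733.5, -935.4) N, so 0.7771 T_C − 0.4540 T_D = 733.5 and 0.6293 T_C + 0.8910 T_D = 935.4.
Solving simultaneously: T_C = 1102 N, T_D = 271.3 N.

T_D ≈ 271 N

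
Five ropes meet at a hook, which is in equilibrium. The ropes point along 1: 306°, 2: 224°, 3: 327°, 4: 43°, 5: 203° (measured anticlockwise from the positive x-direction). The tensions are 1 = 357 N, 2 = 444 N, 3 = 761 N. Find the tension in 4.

T_4 ≈ 3330 N

Resolve: ΣF_x = 357 cos 306° + 444 cos 224° + 761 cos 327° + T_4 cos 43° + T_5 cos 203° = 0.
        ΣF_y = 357 sin 306° + 444 sin 224° + 761 sin 327° + T_4 sin 43° + T_5 sin 203° = 0.
The known terms sum to (528.7, -1012) N, so 0.7314 T_4 − 0.9205 T_5 = -528.7 and 0.6820 T_4 − 0.3907 T_5 = 1012.
Solving simultaneously: T_4 = 3327 N, T_5 = 3218 N.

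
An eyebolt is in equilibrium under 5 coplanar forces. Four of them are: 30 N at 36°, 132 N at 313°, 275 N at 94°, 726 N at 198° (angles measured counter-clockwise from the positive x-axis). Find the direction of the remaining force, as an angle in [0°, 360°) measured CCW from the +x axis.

θ ≈ 2.78°

Sum the known components: ΣF_x = -595.4 N, ΣF_y = -28.92 N.
For equilibrium the remaining force must supply (−ΣF_x, −ΣF_y) = (595.4, 28.92) N.
Magnitude = √((595.4)² + (28.92)²) = 596.1 N; direction = atan2(28.92, 595.4) = 2.8°.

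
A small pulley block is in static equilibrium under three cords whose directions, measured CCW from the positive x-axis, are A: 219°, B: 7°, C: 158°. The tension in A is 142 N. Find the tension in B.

Resolve: ΣF_x = 142 cos 219° + T_B cos 7° + T_C cos 158° = 0.
        ΣF_y = 142 sin 219° + T_B sin 7° + T_C sin 158° = 0.
The known terms sum to (-110.4, -89.36) N, so 0.9925 T_B − 0.9272 T_C = 110.4 and 0.1219 T_B + 0.3746 T_C = 89.36.
Solving simultaneously: T_B = 256.2 N, T_C = 155.2 N.

T_B ≈ 256 N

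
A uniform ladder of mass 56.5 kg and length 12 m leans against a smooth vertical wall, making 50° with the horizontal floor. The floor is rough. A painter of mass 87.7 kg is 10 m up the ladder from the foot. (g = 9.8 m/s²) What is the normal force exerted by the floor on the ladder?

ΣF_y = 0: N_floor = 56.5×9.8 + 87.7×9.8 = 1413.2 N.

N_floor ≈ 1410 N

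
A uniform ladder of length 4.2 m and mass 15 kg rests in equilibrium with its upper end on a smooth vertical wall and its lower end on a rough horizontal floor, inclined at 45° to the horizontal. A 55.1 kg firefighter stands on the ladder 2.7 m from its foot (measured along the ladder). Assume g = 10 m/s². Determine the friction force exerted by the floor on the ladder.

Torques about the foot: N_wall · 4.2 sin 45° = 15×10×2.1 cos 45° + 55.1×10×2.7 cos 45° → N_wall = 429.21 N.
ΣF_x = 0: f_floor = N_wall = 429.21 N.

f ≈ 429 N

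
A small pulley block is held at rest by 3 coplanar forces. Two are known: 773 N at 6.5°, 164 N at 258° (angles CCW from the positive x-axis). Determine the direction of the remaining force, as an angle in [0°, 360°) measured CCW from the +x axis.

Sum the known components: ΣF_x = 733.9 N, ΣF_y = -72.91 N.
For equilibrium the remaining force must supply (−ΣF_x, −ΣF_y) = (-733.9, 72.91) N.
Magnitude = √((-733.9)² + (72.91)²) = 737.5 N; direction = atan2(72.91, -733.9) = 174.3°.

θ ≈ 174°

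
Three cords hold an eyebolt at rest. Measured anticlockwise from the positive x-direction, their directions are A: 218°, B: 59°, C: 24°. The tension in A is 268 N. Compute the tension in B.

T_B ≈ 113 N

Resolve: ΣF_x = 268 cos 218° + T_B cos 59° + T_C cos 24° = 0.
        ΣF_y = 268 sin 218° + T_B sin 59° + T_C sin 24° = 0.
The known terms sum to (-211.2, -165) N, so 0.5150 T_B + 0.9135 T_C = 211.2 and 0.8572 T_B + 0.4067 T_C = 165.
Solving simultaneously: T_B = 113 N, T_C = 167.4 N.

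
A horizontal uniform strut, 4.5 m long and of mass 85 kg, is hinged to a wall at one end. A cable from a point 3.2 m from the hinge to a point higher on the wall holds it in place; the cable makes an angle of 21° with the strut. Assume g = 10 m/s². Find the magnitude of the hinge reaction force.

|H| ≈ 1580 N

Take torques about the hinge: T sin 21° · 3.2 = 85×10×2.25 = 1912.5 N·m.
So T = 1912.5 / (0.3584 × 3.2) = 1667.7 N.
ΣF_x = 0: H_x = T cos 21° = 1556.9 N.
ΣF_y = 0: H_y = (85×10) − T sin 21° = 850 − 597.66 = 252.34 N.
|H| = √(H_x² + H_y²) = √((1556.9)² + (252.34)²) = 1577.3 N.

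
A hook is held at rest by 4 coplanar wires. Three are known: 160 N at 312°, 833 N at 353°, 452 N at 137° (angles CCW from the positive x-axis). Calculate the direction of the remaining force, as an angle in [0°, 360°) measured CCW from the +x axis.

θ ≈ 188°

Sum the known components: ΣF_x = 603.3 N, ΣF_y = 87.84 N.
For equilibrium the remaining force must supply (−ΣF_x, −ΣF_y) = (-603.3, -87.84) N.
Magnitude = √((-603.3)² + (-87.84)²) = 609.6 N; direction = atan2(-87.84, -603.3) = 188.3°.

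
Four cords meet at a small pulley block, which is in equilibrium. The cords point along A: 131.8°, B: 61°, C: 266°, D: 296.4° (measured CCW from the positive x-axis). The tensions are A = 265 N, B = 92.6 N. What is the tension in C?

T_C ≈ 11.6 N

Resolve: ΣF_x = 265 cos 131.8° + 92.6 cos 61° + T_C cos 266° + T_D cos 296.4° = 0.
        ΣF_y = 265 sin 131.8° + 92.6 sin 61° + T_C sin 266° + T_D sin 296.4° = 0.
The known terms sum to (-131.7, 278.5) N, so -0.0698 T_C + 0.4446 T_D = 131.7 and -0.9976 T_C − 0.8957 T_D = -278.5.
Solving simultaneously: T_C = 11.56 N, T_D = 298.1 N.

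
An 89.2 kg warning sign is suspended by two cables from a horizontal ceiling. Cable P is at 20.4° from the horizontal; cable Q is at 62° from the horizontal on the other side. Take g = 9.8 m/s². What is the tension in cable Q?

T_Q ≈ 827 N

Weight W = 89.2 × 9.8 = 874.2 N acts straight down.
Horizontal: T_P cos 20.4° = T_Q cos 62°  →  T_P = 0.5009 T_Q.
Vertical: T_P sin 20.4° + T_Q sin 62° = 874.2.
Substituting the horizontal relation into the vertical equation gives 1.058 T_Q = 874.2, so T_Q = 826.6 N.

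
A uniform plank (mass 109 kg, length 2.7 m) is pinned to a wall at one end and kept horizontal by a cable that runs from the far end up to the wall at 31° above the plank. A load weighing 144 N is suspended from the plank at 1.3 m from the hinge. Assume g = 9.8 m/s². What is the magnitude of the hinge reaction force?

|H| ≈ 1170 N

Take torques about the hinge: T sin 31° · 2.7 = 109×9.8×1.35 + 144×1.3 = 1629.3 N·m.
So T = 1629.3 / (0.5150 × 2.7) = 1171.6 N.
ΣF_x = 0: H_x = T cos 31° = 1004.3 N.
ΣF_y = 0: H_y = (109×9.8 + 144) − T sin 31° = 1212.2 − 603.43 = 608.77 N.
|H| = √(H_x² + H_y²) = √((1004.3)² + (608.77)²) = 1174.4 N.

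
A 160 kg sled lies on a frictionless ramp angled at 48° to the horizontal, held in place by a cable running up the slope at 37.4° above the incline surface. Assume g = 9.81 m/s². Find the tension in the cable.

Take axes along and perpendicular to the incline. Weight components: W sin 48° = 1166 N down-slope, W cos 48° = 1050 N into the surface.
Along incline: T cos 37.4° = W sin 48° → T = 1468 N.
Perpendicular: N = W cos 48° − T sin 37.4° = 158.5 N.

T ≈ 1470 N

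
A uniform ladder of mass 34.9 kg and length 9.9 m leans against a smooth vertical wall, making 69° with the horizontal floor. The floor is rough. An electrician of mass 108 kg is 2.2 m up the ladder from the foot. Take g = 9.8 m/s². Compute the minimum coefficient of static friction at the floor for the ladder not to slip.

μ_min ≈ 0.111

ΣF_y = 0: N_floor = 34.9×9.8 + 108×9.8 = 1400.4 N.
Torques about the foot: N_wall · 9.9 sin 69° = 34.9×9.8×4.95 cos 69° + 108×9.8×2.2 cos 69° → N_wall = 155.93 N.
ΣF_x = 0: f_floor = N_wall = 155.93 N.
μ_min = f_floor / N_floor = 155.93 / 1400.4 = 0.1113.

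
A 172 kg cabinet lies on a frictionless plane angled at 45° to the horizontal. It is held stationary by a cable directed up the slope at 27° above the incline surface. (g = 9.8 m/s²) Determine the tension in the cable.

Take axes along and perpendicular to the incline. Weight components: W sin 45° = 1192 N down-slope, W cos 45° = 1192 N into the surface.
Along incline: T cos 27° = W sin 45° → T = 1338 N.
Perpendicular: N = W cos 45° − T sin 27° = 584.6 N.

T ≈ 1340 N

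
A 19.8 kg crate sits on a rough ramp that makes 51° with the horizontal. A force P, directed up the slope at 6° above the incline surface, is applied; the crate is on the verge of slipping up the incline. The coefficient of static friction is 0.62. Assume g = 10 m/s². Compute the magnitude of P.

P ≈ 218 N

On the verge of sliding up the incline, friction equals μN and acts down the slope.
Perpendicular: N + P sin 6° = W cos 51° = 124.6 N.
Along incline: P cos 6° = W sin 51° + μN  with W sin 51° = 153.9 N.
Solving the pair for P and N: P = 218.2 N, N = 101.8 N (and f = μN = 63.12 N).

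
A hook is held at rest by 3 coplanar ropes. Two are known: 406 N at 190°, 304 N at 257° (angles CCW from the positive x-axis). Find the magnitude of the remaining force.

F ≈ 595 N

Sum the known components: ΣF_x = -468.2 N, ΣF_y = -366.7 N.
For equilibrium the remaining force must supply (−ΣF_x, −ΣF_y) = (468.2, 366.7) N.
Magnitude = √((468.2)² + (366.7)²) = 594.7 N; direction = atan2(366.7, 468.2) = 38.1°.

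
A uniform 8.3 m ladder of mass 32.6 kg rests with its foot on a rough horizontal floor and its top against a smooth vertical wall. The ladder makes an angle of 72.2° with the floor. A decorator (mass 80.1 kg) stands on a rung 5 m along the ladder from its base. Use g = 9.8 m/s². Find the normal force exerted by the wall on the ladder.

N_wall ≈ 203 N

Torques about the foot: N_wall · 8.3 sin 72.2° = 32.6×9.8×4.15 cos 72.2° + 80.1×9.8×5 cos 72.2° → N_wall = 203.11 N.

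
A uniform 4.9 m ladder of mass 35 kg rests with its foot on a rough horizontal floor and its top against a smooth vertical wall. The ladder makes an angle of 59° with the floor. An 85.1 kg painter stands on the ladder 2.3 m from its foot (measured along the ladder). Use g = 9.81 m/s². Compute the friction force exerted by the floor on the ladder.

Torques about the foot: N_wall · 4.9 sin 59° = 35×9.81×2.45 cos 59° + 85.1×9.81×2.3 cos 59° → N_wall = 338.61 N.
ΣF_x = 0: f_floor = N_wall = 338.61 N.

f ≈ 339 N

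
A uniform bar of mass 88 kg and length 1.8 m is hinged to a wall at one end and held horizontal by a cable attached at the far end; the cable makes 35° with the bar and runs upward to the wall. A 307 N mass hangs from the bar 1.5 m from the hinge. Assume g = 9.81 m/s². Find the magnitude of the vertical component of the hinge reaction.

Take torques about the hinge: T sin 35° · 1.8 = 88×9.81×0.9 + 307×1.5 = 1237.5 N·m.
So T = 1237.5 / (0.5736 × 1.8) = 1198.6 N.
ΣF_y = 0: H_y = (88×9.81 + 307) − T sin 35° = 1170.3 − 687.47 = 482.81 N.

|H_y| ≈ 483 N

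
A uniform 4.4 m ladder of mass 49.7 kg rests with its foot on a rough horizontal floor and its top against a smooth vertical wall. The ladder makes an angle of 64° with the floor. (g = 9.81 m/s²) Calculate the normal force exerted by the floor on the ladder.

N_floor ≈ 488 N

ΣF_y = 0: N_floor = 49.7×9.81 = 487.56 N.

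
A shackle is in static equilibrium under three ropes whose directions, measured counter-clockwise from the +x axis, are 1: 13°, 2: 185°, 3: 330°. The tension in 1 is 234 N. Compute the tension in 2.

T_2 ≈ 278 N

Resolve: ΣF_x = 234 cos 13° + T_2 cos 185° + T_3 cos 330° = 0.
        ΣF_y = 234 sin 13° + T_2 sin 185° + T_3 sin 330° = 0.
The known terms sum to (228, 52.64) N, so -0.9962 T_2 + 0.8660 T_3 = -228 and -0.0872 T_2 − 0.5000 T_3 = -52.64.
Solving simultaneously: T_2 = 278.2 N, T_3 = 56.78 N.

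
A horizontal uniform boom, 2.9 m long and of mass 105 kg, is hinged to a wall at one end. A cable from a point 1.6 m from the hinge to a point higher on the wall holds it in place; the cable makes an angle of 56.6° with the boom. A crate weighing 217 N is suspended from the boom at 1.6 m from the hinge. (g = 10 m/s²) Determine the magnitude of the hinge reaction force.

|H| ≈ 777 N

Take torques about the hinge: T sin 56.6° · 1.6 = 105×10×1.45 + 217×1.6 = 1869.7 N·m.
So T = 1869.7 / (0.8348 × 1.6) = 1399.7 N.
ΣF_x = 0: H_x = T cos 56.6° = 770.52 N.
ΣF_y = 0: H_y = (105×10 + 217) − T sin 56.6° = 1267 − 1168.6 = 98.438 N.
|H| = √(H_x² + H_y²) = √((770.52)² + (98.438)²) = 776.79 N.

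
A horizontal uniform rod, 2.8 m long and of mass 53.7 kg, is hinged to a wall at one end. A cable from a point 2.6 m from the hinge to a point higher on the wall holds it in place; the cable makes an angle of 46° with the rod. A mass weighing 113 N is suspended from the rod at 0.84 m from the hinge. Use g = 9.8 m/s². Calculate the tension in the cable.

Take torques about the hinge: T sin 46° · 2.6 = 53.7×9.8×1.4 + 113×0.84 = 831.68 N·m.
So T = 831.68 / (0.7193 × 2.6) = 444.68 N.

T ≈ 445 N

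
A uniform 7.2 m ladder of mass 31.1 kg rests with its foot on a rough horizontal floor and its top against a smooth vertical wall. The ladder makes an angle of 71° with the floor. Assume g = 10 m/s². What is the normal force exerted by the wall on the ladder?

N_wall ≈ 53.5 N

Torques about the foot: N_wall · 7.2 sin 71° = 31.1×10×3.6 cos 71° → N_wall = 53.543 N.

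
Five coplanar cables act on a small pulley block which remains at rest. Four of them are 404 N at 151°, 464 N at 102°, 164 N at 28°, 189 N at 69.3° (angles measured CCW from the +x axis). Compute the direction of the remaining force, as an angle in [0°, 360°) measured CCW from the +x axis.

θ ≈ 285°

Sum the known components: ΣF_x = -238.2 N, ΣF_y = 903.5 N.
For equilibrium the remaining force must supply (−ΣF_x, −ΣF_y) = (238.2, -903.5) N.
Magnitude = √((238.2)² + (-903.5)²) = 934.4 N; direction = atan2(-903.5, 238.2) = 284.8°.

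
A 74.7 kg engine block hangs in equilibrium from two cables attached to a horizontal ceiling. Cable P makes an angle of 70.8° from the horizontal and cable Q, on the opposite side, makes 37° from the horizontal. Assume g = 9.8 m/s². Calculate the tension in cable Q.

Weight W = 74.7 × 9.8 = 732.1 N acts straight down.
Horizontal: T_P cos 70.8° = T_Q cos 37°  →  T_P = 2.428 T_Q.
Vertical: T_P sin 70.8° + T_Q sin 37° = 732.1.
Substituting the horizontal relation into the vertical equation gives 2.895 T_Q = 732.1, so T_Q = 252.9 N.

T_Q ≈ 253 N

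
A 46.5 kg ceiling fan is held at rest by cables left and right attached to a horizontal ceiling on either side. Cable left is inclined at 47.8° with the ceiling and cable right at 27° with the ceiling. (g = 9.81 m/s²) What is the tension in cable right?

T_right ≈ 318 N

Weight W = 46.5 × 9.81 = 456.2 N acts straight down.
Horizontal: T_left cos 47.8° = T_right cos 27°  →  T_left = 1.326 T_right.
Vertical: T_left sin 47.8° + T_right sin 27° = 456.2.
Substituting the horizontal relation into the vertical equation gives 1.437 T_right = 456.2, so T_right = 317.5 N.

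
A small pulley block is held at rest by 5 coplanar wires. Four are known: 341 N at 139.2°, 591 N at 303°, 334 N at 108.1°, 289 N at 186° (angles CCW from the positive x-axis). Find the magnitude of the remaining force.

F ≈ 328 N

Sum the known components: ΣF_x = -327.4 N, ΣF_y = 14.43 N.
For equilibrium the remaining force must supply (−ΣF_x, −ΣF_y) = (327.4, -14.43) N.
Magnitude = √((327.4)² + (-14.43)²) = 327.8 N; direction = atan2(-14.43, 327.4) = 357.5°.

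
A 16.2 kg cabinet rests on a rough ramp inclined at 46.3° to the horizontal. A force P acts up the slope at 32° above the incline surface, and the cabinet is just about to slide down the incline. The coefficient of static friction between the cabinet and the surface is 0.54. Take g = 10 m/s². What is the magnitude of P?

On the verge of sliding down the incline, friction equals μN and acts up the slope.
Perpendicular: N + P sin 32° = W cos 46.3° = 111.9 N.
Along incline: P cos 32° + μN = W sin 46.3° with W sin 46.3° = 117.1 N.
Solving the pair for P and N: P = 100.9 N, N = 58.47 N (and f = μN = 31.57 N).

P ≈ 101 N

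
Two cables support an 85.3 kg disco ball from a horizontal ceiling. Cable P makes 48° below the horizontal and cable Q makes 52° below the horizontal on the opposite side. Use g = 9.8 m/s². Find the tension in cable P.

Weight W = 85.3 × 9.8 = 835.9 N acts straight down.
Horizontal: T_P cos 48° = T_Q cos 52°  →  T_Q = 1.087 T_P.
Vertical: T_P sin 48° + T_Q sin 52° = 835.9.
Substituting the horizontal relation into the vertical equation gives 1.6 T_P = 835.9, so T_P = 522.6 N.

T_P ≈ 523 N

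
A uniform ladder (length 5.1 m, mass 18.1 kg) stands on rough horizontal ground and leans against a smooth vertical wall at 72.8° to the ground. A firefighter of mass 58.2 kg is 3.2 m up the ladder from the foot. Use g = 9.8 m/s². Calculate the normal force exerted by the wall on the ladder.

Torques about the foot: N_wall · 5.1 sin 72.8° = 18.1×9.8×2.55 cos 72.8° + 58.2×9.8×3.2 cos 72.8° → N_wall = 138.23 N.

N_wall ≈ 138 N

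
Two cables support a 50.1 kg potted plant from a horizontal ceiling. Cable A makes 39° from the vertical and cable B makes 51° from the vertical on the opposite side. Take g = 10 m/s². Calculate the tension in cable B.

Angles from the horizontal: cable A is 90° − 39° = 51°, cable B is 90° − 51° = 39°.
Weight W = 50.1 × 10 = 501 N acts straight down.
Horizontal: T_A cos 51° = T_B cos 39°  →  T_A = 1.235 T_B.
Vertical: T_A sin 51° + T_B sin 39° = 501.
Substituting the horizontal relation into the vertical equation gives 1.589 T_B = 501, so T_B = 315.3 N.

T_B ≈ 315 N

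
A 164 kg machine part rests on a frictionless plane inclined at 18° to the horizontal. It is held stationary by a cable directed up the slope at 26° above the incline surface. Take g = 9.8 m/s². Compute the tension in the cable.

T ≈ 553 N

Take axes along and perpendicular to the incline. Weight components: W sin 18° = 496.7 N down-slope, W cos 18° = 1529 N into the surface.
Along incline: T cos 26° = W sin 18° → T = 552.6 N.
Perpendicular: N = W cos 18° − T sin 26° = 1286 N.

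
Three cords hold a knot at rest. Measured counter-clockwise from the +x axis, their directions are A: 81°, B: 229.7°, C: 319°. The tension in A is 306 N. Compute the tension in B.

T_B ≈ 260 N

Resolve: ΣF_x = 306 cos 81° + T_B cos 229.7° + T_C cos 319° = 0.
        ΣF_y = 306 sin 81° + T_B sin 229.7° + T_C sin 319° = 0.
The known terms sum to (47.87, 302.2) N, so -0.6468 T_B + 0.7547 T_C = -47.87 and -0.7627 T_B − 0.6561 T_C = -302.2.
Solving simultaneously: T_B = 259.5 N, T_C = 159 N.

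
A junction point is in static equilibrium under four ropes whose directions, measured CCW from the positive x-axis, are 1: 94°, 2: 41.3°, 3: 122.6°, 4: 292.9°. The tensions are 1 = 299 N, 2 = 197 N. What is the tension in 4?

Resolve: ΣF_x = 299 cos 94° + 197 cos 41.3° + T_3 cos 122.6° + T_4 cos 292.9° = 0.
        ΣF_y = 299 sin 94° + 197 sin 41.3° + T_3 sin 122.6° + T_4 sin 292.9° = 0.
The known terms sum to (127.1, 428.3) N, so -0.5388 T_3 + 0.3891 T_4 = -127.1 and 0.8425 T_3 − 0.9212 T_4 = -428.3.
Solving simultaneously: T_3 = 1684 N, T_4 = 2005 N.

T_4 ≈ 2010 N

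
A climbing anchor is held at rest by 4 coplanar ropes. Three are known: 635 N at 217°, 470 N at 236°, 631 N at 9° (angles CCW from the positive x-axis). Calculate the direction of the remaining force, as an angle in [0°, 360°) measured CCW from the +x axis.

Sum the known components: ΣF_x = -146.7 N, ΣF_y = -673.1 N.
For equilibrium the remaining force must supply (−ΣF_x, −ΣF_y) = (146.7, 673.1) N.
Magnitude = √((146.7)² + (673.1)²) = 688.9 N; direction = atan2(673.1, 146.7) = 77.7°.

θ ≈ 77.7°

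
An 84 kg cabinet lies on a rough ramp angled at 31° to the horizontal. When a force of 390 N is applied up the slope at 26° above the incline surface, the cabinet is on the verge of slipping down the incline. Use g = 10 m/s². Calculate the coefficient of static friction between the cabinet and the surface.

On the verge of sliding down the incline, friction is at its maximum μN and acts up the slope.
Perpendicular to incline: N = W cos 31° − P sin 26° = 720 − 171 = 549.1 N.
Along incline: P cos 26° + μN = W sin 31° → μ = (W sin 31° − P cos 26°) / N = 0.1495.

μ ≈ 0.150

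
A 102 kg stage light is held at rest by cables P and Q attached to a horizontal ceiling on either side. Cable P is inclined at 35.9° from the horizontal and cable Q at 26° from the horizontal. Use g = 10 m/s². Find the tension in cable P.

T_P ≈ 1040 N

Weight W = 102 × 10 = 1020 N acts straight down.
Horizontal: T_P cos 35.9° = T_Q cos 26°  →  T_Q = 0.9013 T_P.
Vertical: T_P sin 35.9° + T_Q sin 26° = 1020.
Substituting the horizontal relation into the vertical equation gives 0.9815 T_P = 1020, so T_P = 1039 N.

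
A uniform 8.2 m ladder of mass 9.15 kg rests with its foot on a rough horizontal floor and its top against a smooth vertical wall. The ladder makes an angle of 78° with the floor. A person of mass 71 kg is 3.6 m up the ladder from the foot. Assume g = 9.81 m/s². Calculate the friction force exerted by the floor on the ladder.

Torques about the foot: N_wall · 8.2 sin 78° = 9.15×9.81×4.1 cos 78° + 71×9.81×3.6 cos 78° → N_wall = 74.536 N.
ΣF_x = 0: f_floor = N_wall = 74.536 N.

f ≈ 74.5 N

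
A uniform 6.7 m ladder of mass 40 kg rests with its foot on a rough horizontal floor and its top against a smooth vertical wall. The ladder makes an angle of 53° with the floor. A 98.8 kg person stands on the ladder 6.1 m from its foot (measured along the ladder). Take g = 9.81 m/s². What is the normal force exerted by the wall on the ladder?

N_wall ≈ 813 N

Torques about the foot: N_wall · 6.7 sin 53° = 40×9.81×3.35 cos 53° + 98.8×9.81×6.1 cos 53° → N_wall = 812.81 N.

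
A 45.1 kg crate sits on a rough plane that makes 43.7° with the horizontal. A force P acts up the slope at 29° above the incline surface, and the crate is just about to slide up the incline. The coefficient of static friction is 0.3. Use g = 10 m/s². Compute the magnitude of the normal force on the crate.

N ≈ 131 N

On the verge of sliding up the incline, friction equals μN and acts down the slope.
Perpendicular: N + P sin 29° = W cos 43.7° = 326.1 N.
Along incline: P cos 29° = W sin 43.7° + μN  with W sin 43.7° = 311.6 N.
Solving the pair for P and N: P = 401.4 N, N = 131.5 N (and f = μN = 39.44 N).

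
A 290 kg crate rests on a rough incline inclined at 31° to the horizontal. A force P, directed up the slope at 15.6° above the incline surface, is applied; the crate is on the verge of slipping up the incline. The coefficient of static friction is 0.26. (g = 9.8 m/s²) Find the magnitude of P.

On the verge of sliding up the incline, friction equals μN and acts down the slope.
Perpendicular: N + P sin 15.6° = W cos 31° = 2436 N.
Along incline: P cos 15.6° = W sin 31° + μN  with W sin 31° = 1464 N.
Solving the pair for P and N: P = 2030 N, N = 1890 N (and f = μN = 491.4 N).

P ≈ 2030 N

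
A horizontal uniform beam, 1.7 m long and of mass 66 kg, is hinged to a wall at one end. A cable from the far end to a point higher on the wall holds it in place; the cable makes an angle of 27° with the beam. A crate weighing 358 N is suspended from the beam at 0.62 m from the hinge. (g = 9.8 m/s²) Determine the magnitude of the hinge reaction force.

Take torques about the hinge: T sin 27° · 1.7 = 66×9.8×0.85 + 358×0.62 = 771.74 N·m.
So T = 771.74 / (0.4540 × 1.7) = 999.94 N.
ΣF_x = 0: H_x = T cos 27° = 890.96 N.
ΣF_y = 0: H_y = (66×9.8 + 358) − T sin 27° = 1004.8 − 453.96 = 550.84 N.
|H| = √(H_x² + H_y²) = √((890.96)² + (550.84)²) = 1047.5 N.

|H| ≈ 1050 N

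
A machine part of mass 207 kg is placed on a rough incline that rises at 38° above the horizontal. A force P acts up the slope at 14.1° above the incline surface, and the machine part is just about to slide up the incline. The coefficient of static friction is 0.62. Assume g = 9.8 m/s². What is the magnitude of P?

P ≈ 2000 N

On the verge of sliding up the incline, friction equals μN and acts down the slope.
Perpendicular: N + P sin 14.1° = W cos 38° = 1599 N.
Along incline: P cos 14.1° = W sin 38° + μN  with W sin 38° = 1249 N.
Solving the pair for P and N: P = 1998 N, N = 1112 N (and f = μN = 689.3 N).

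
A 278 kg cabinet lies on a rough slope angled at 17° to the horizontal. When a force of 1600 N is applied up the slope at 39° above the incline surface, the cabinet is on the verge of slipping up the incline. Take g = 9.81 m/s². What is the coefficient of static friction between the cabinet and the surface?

On the verge of sliding up the incline, friction is at its maximum μN and acts down the slope.
Perpendicular to incline: N = W cos 17° − P sin 39° = 2608 − 1007 = 1601 N.
Along incline: P cos 39° − μN = W sin 17° → μ = −(W sin 17° − P cos 39°) / N = 0.2786.

μ ≈ 0.279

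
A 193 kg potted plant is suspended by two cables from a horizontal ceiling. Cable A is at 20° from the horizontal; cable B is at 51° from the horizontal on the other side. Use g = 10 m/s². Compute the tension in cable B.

Weight W = 193 × 10 = 1930 N acts straight down.
Horizontal: T_A cos 20° = T_B cos 51°  →  T_A = 0.6697 T_B.
Vertical: T_A sin 20° + T_B sin 51° = 1930.
Substituting the horizontal relation into the vertical equation gives 1.006 T_B = 1930, so T_B = 1918 N.

T_B ≈ 1920 N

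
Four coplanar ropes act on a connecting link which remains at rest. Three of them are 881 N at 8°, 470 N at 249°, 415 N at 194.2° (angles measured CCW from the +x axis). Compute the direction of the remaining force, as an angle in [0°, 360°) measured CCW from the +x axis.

θ ≈ 126°

Sum the known components: ΣF_x = 301.7 N, ΣF_y = -418 N.
For equilibrium the remaining force must supply (−ΣF_x, −ΣF_y) = (-301.7, 418) N.
Magnitude = √((-301.7)² + (418)²) = 515.5 N; direction = atan2(418, -301.7) = 125.8°.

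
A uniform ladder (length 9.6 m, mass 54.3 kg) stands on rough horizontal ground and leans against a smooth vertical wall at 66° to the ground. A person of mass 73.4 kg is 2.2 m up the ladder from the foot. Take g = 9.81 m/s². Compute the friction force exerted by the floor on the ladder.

f ≈ 192 N

Torques about the foot: N_wall · 9.6 sin 66° = 54.3×9.81×4.8 cos 66° + 73.4×9.81×2.2 cos 66° → N_wall = 192.05 N.
ΣF_x = 0: f_floor = N_wall = 192.05 N.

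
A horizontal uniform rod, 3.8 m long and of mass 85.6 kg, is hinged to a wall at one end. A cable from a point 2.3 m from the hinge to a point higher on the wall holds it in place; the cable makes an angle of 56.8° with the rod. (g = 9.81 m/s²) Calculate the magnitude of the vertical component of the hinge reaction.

|H_y| ≈ 146 N

Take torques about the hinge: T sin 56.8° · 2.3 = 85.6×9.81×1.9 = 1595.5 N·m.
So T = 1595.5 / (0.8368 × 2.3) = 829.02 N.
ΣF_y = 0: H_y = (85.6×9.81) − T sin 56.8° = 839.74 − 693.69 = 146.04 N.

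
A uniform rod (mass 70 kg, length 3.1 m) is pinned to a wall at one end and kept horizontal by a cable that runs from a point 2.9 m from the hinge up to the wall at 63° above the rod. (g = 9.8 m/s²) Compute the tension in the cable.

Take torques about the hinge: T sin 63° · 2.9 = 70×9.8×1.55 = 1063.3 N·m.
So T = 1063.3 / (0.8910 × 2.9) = 411.51 N.

T ≈ 412 N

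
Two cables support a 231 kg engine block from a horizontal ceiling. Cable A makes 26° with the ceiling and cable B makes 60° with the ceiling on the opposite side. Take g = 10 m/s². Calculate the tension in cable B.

Weight W = 231 × 10 = 2310 N acts straight down.
Horizontal: T_A cos 26° = T_B cos 60°  →  T_A = 0.5563 T_B.
Vertical: T_A sin 26° + T_B sin 60° = 2310.
Substituting the horizontal relation into the vertical equation gives 1.11 T_B = 2310, so T_B = 2081 N.

T_B ≈ 2080 N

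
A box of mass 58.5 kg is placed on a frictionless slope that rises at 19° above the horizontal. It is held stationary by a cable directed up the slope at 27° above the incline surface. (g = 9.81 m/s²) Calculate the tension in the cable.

T ≈ 210 N

Take axes along and perpendicular to the incline. Weight components: W sin 19° = 186.8 N down-slope, W cos 19° = 542.6 N into the surface.
Along incline: T cos 27° = W sin 19° → T = 209.7 N.
Perpendicular: N = W cos 19° − T sin 27° = 447.4 N.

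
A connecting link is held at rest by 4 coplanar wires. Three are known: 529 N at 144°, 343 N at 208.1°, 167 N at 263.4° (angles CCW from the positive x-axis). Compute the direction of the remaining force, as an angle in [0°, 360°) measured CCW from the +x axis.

θ ≈ 1.26°

Sum the known components: ΣF_x = -749.7 N, ΣF_y = -16.51 N.
For equilibrium the remaining force must supply (−ΣF_x, −ΣF_y) = (749.7, 16.51) N.
Magnitude = √((749.7)² + (16.51)²) = 749.9 N; direction = atan2(16.51, 749.7) = 1.3°.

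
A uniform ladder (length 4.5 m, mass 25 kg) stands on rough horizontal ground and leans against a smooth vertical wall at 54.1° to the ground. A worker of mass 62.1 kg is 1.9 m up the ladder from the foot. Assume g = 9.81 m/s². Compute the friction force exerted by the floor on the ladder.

Torques about the foot: N_wall · 4.5 sin 54.1° = 25×9.81×2.25 cos 54.1° + 62.1×9.81×1.9 cos 54.1° → N_wall = 274.96 N.
ΣF_x = 0: f_floor = N_wall = 274.96 N.

f ≈ 275 N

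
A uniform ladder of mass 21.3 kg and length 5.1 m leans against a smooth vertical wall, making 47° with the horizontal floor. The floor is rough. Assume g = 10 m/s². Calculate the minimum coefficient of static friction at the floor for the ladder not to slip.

μ_min ≈ 0.466

ΣF_y = 0: N_floor = 21.3×10 = 213 N.
Torques about the foot: N_wall · 5.1 sin 47° = 21.3×10×2.55 cos 47° → N_wall = 99.313 N.
ΣF_x = 0: f_floor = N_wall = 99.313 N.
μ_min = f_floor / N_floor = 99.313 / 213 = 0.4663.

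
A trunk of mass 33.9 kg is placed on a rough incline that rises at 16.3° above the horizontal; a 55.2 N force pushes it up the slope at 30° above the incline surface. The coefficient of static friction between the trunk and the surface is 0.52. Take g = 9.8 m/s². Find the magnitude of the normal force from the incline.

Axes along / perpendicular to the incline. W sin 16.3° = 93.24 N down-slope; W cos 16.3° = 318.9 N into the surface.
Perpendicular: N = W cos 16.3° − P sin 30° = 318.9 − 27.6 = 291.3 N.
Along incline: P cos 30° + f = W sin 16.3° (friction acts up-slope) → f = 93.24 − 47.8 = 45.44 N.
|f| = 45.44 N ≤ μN = 151.5 N, so the trunk is indeed static.

N ≈ 291 N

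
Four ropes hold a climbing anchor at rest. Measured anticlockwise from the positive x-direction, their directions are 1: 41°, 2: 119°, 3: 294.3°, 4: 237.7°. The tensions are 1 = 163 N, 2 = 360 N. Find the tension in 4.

Resolve: ΣF_x = 163 cos 41° + 360 cos 119° + T_3 cos 294.3° + T_4 cos 237.7° = 0.
        ΣF_y = 163 sin 41° + 360 sin 119° + T_3 sin 294.3° + T_4 sin 237.7° = 0.
The known terms sum to (-51.51, 421.8) N, so 0.4115 T_3 − 0.5344 T_4 = 51.51 and -0.9114 T_3 − 0.8453 T_4 = -421.8.
Solving simultaneously: T_3 = 322.1 N, T_4 = 151.7 N.

T_4 ≈ 152 N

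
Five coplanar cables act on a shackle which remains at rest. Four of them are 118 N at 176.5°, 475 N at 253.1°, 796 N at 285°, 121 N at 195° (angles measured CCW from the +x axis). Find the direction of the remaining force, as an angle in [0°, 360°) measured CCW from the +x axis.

θ ≈ 82.4°

Sum the known components: ΣF_x = -166.7 N, ΣF_y = -1247 N.
For equilibrium the remaining force must supply (−ΣF_x, −ΣF_y) = (166.7, 1247) N.
Magnitude = √((166.7)² + (1247)²) = 1259 N; direction = atan2(1247, 166.7) = 82.4°.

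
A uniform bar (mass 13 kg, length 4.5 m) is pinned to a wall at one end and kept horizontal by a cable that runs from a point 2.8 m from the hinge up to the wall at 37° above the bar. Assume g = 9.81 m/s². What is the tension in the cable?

T ≈ 170 N

Take torques about the hinge: T sin 37° · 2.8 = 13×9.81×2.25 = 286.94 N·m.
So T = 286.94 / (0.6018 × 2.8) = 170.28 N.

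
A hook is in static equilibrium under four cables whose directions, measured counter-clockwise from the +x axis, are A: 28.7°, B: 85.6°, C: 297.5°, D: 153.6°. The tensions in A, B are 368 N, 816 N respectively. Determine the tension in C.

Resolve: ΣF_x = 368 cos 28.7° + 816 cos 85.6° + T_C cos 297.5° + T_D cos 153.6° = 0.
        ΣF_y = 368 sin 28.7° + 816 sin 85.6° + T_C sin 297.5° + T_D sin 153.6° = 0.
The known terms sum to (385.4, 990.3) N, so 0.4617 T_C − 0.8957 T_D = -385.4 and -0.8870 T_C + 0.4446 T_D = -990.3.
Solving simultaneously: T_C = 1796 N, T_D = 1356 N.

T_C ≈ 1800 N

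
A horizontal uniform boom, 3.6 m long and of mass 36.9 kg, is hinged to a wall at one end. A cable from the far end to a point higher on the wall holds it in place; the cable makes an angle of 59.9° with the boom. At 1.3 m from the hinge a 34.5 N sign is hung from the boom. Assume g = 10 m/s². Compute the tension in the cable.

Take torques about the hinge: T sin 59.9° · 3.6 = 36.9×10×1.8 + 34.5×1.3 = 709.05 N·m.
So T = 709.05 / (0.8652 × 3.6) = 227.66 N.

T ≈ 228 N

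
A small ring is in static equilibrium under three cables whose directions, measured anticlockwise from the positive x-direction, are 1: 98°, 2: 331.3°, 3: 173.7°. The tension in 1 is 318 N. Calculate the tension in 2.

T_2 ≈ 809 N

Resolve: ΣF_x = 318 cos 98° + T_2 cos 331.3° + T_3 cos 173.7° = 0.
        ΣF_y = 318 sin 98° + T_2 sin 331.3° + T_3 sin 173.7° = 0.
The known terms sum to (-44.26, 314.9) N, so 0.8771 T_2 − 0.9940 T_3 = 44.26 and -0.4802 T_2 + 0.1097 T_3 = -314.9.
Solving simultaneously: T_2 = 808.6 N, T_3 = 669.1 N.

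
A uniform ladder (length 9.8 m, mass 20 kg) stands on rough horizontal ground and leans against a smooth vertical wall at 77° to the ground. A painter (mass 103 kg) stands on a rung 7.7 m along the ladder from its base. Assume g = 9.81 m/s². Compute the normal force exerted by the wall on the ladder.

N_wall ≈ 206 N

Torques about the foot: N_wall · 9.8 sin 77° = 20×9.81×4.9 cos 77° + 103×9.81×7.7 cos 77° → N_wall = 205.94 N.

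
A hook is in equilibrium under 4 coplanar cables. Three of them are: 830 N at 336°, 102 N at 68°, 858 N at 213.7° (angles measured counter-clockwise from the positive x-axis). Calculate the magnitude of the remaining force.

Sum the known components: ΣF_x = 82.64 N, ΣF_y = -719.1 N.
For equilibrium the remaining force must supply (−ΣF_x, −ΣF_y) = (-82.64, 719.1) N.
Magnitude = √((-82.64)² + (719.1)²) = 723.8 N; direction = atan2(719.1, -82.64) = 96.6°.

F ≈ 724 N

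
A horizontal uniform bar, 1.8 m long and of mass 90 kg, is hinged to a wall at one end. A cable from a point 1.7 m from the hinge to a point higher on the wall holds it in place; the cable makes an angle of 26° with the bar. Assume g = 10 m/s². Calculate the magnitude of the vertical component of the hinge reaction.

|H_y| ≈ 424 N

Take torques about the hinge: T sin 26° · 1.7 = 90×10×0.9 = 810 N·m.
So T = 810 / (0.4384 × 1.7) = 1086.9 N.
ΣF_y = 0: H_y = (90×10) − T sin 26° = 900 − 476.47 = 423.53 N.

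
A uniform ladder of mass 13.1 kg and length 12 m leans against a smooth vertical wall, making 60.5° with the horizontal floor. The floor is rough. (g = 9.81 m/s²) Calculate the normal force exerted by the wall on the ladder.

Torques about the foot: N_wall · 12 sin 60.5° = 13.1×9.81×6 cos 60.5° → N_wall = 36.354 N.

N_wall ≈ 36.4 N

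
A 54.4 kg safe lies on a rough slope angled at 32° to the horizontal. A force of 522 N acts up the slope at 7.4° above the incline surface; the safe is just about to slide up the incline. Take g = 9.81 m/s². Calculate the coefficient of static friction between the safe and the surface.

On the verge of sliding up the incline, friction is at its maximum μN and acts down the slope.
Perpendicular to incline: N = W cos 32° − P sin 7.4° = 452.6 − 67.23 = 385.3 N.
Along incline: P cos 7.4° − μN = W sin 32° → μ = −(W sin 32° − P cos 7.4°) / N = 0.6095.

μ ≈ 0.609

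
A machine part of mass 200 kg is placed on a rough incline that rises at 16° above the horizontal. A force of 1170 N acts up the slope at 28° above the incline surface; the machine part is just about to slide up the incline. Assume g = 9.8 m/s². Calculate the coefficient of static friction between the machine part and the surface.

μ ≈ 0.369

On the verge of sliding up the incline, friction is at its maximum μN and acts down the slope.
Perpendicular to incline: N = W cos 16° − P sin 28° = 1884 − 549.3 = 1335 N.
Along incline: P cos 28° − μN = W sin 16° → μ = −(W sin 16° − P cos 28°) / N = 0.3692.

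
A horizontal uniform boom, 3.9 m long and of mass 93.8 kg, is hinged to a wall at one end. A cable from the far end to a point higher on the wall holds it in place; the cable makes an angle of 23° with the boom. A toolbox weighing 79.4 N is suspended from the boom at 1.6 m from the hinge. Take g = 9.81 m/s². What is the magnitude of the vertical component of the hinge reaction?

|H_y| ≈ 507 N

Take torques about the hinge: T sin 23° · 3.9 = 93.8×9.81×1.95 + 79.4×1.6 = 1921.4 N·m.
So T = 1921.4 / (0.3907 × 3.9) = 1260.9 N.
ΣF_y = 0: H_y = (93.8×9.81 + 79.4) − T sin 23° = 999.58 − 492.66 = 506.91 N.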